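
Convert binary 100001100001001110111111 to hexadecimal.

Group into 4-bit nibbles from right:
  1000 = 8
  0110 = 6
  0001 = 1
  0011 = 3
  1011 = B
  1111 = F
Result: 8613BF



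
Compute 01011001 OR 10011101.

OR: 1 when either bit is 1
  01011001
| 10011101
----------
  11011101
Decimal: 89 | 157 = 221



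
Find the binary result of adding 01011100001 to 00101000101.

Add column by column from the right: bit + bit + carry-in; write the sum mod 2, carry 1 when the sum is 2 or 3.
carry:  11110000010
        01011100001
+       00101000101
-------------------
       010000100110
(the carry out of the leftmost column, 0, becomes the leading bit)
Decimal check:
  01011100001 = 512 + 128 + 64 + 32 + 1 = 737
  00101000101 = 256 + 64 + 4 + 1 = 325
  737 + 325 = 1062, and 010000100110 = 1024 + 32 + 4 + 2 = 1062 ✓



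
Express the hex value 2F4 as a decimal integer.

Expand by place value (powers of 16):
Digit values: F = 15
2F4 = 2 × 16^2 + 15 × 16^1 + 4 × 16^0
= 2 × 256 + 15 × 16 + 4 × 1
= 512 + 240 + 4
= 756



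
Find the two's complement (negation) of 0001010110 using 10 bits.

Original: 0001010110
Step 1 - Invert all bits: 1110101001
Step 2 - Add 1: 1110101010
Verification: 0001010110 + 1110101010 = 10000000000; discarding the end carry (carry out of the top bit) leaves the 10-bit value 0000000000, as required for x + (-x)



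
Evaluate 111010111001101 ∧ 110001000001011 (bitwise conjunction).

AND: 1 only when both bits are 1
  111010111001101
& 110001000001011
-----------------
  110000000001001
Decimal: 30157 & 25099 = 24585



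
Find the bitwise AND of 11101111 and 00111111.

AND: 1 only when both bits are 1
  11101111
& 00111111
----------
  00101111
Decimal: 239 & 63 = 47



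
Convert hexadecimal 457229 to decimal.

Expand by place value (powers of 16):
457229 = 4 × 16^5 + 5 × 16^4 + 7 × 16^3 + 2 × 16^2 + 2 × 16^1 + 9 × 16^0
= 4 × 1048576 + 5 × 65536 + 7 × 4096 + 2 × 256 + 2 × 16 + 9 × 1
= 4194304 + 327680 + 28672 + 512 + 32 + 9
= 4551209



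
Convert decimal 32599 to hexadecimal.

Using repeated division by 16 (digits 10–15 are A–F):
32599 ÷ 16 = 2037 remainder 7
2037 ÷ 16 = 127 remainder 5
127 ÷ 16 = 7 remainder 15 (F)
7 ÷ 16 = 0 remainder 7
Reading remainders bottom to top: 7F57



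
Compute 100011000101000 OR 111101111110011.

OR: 1 when either bit is 1
  100011000101000
| 111101111110011
-----------------
  111111111111011
Decimal: 17960 | 31731 = 32763



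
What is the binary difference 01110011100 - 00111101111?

Method 1 - Direct subtraction (column by column from the right: bit − bit − borrow-in; if negative, add 2 and borrow 1 from the next column):
borrow: 01111011110
        01110011100
-       00111101111
-------------------
        00110101101

Method 2 - Add two's complement:
Two's complement of 00111101111: invert → 11000010000, add 1 → 11000010001
  01110011100
+ 11000010001
-------------
 100110101101  (end carry out of the top bit = 1)
Discarding the end carry: 00110101101
Decimal check:
  01110011100 = 512 + 256 + 128 + 16 + 8 + 4 = 924
  00111101111 = 256 + 128 + 64 + 32 + 8 + 4 + 2 + 1 = 495
  924 - 495 = 429, and 00110101101 = 256 + 128 + 32 + 8 + 4 + 1 = 429 ✓



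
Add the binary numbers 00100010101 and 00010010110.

Add column by column from the right: bit + bit + carry-in; write the sum mod 2, carry 1 when the sum is 2 or 3.
carry:  00000101000
        00100010101
+       00010010110
-------------------
       000110101011
(the carry out of the leftmost column, 0, becomes the leading bit)
Decimal check:
  00100010101 = 256 + 16 + 4 + 1 = 277
  00010010110 = 128 + 16 + 4 + 2 = 150
  277 + 150 = 427, and 000110101011 = 256 + 128 + 32 + 8 + 2 + 1 = 427 ✓



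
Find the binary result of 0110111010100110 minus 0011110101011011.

Method 1 - Direct subtraction (column by column from the right: bit − bit − borrow-in; if negative, add 2 and borrow 1 from the next column):
borrow: 0110001010110110
        0110111010100110
-       0011110101011011
------------------------
        0011000101001011

Method 2 - Add two's complement:
Two's complement of 0011110101011011: invert → 1100001010100100, add 1 → 1100001010100101
  0110111010100110
+ 1100001010100101
------------------
 10011000101001011  (end carry out of the top bit = 1)
Discarding the end carry: 0011000101001011
Decimal check:
  0110111010100110 = 16384 + 8192 + 2048 + 1024 + 512 + 128 + 32 + 4 + 2 = 28326
  0011110101011011 = 8192 + 4096 + 2048 + 1024 + 256 + 64 + 16 + 8 + 2 + 1 = 15707
  28326 - 15707 = 12619, and 0011000101001011 = 8192 + 4096 + 256 + 64 + 8 + 2 + 1 = 12619 ✓



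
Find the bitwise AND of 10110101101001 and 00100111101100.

AND: 1 only when both bits are 1
  10110101101001
& 00100111101100
----------------
  00100101101000
Decimal: 11625 & 2540 = 2408



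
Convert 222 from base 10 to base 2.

Using repeated division by 2:
222 ÷ 2 = 111 remainder 0
111 ÷ 2 = 55 remainder 1
55 ÷ 2 = 27 remainder 1
27 ÷ 2 = 13 remainder 1
13 ÷ 2 = 6 remainder 1
6 ÷ 2 = 3 remainder 0
3 ÷ 2 = 1 remainder 1
1 ÷ 2 = 0 remainder 1
Reading remainders bottom to top: 11011110



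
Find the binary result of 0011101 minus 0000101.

Method 1 - Direct subtraction (column by column from the right: bit − bit − borrow-in; if negative, add 2 and borrow 1 from the next column):
borrow: 0000000
        0011101
-       0000101
---------------
        0011000

Method 2 - Add two's complement:
Two's complement of 0000101: invert → 1111010, add 1 → 1111011
  0011101
+ 1111011
---------
 10011000  (end carry out of the top bit = 1)
Discarding the end carry: 0011000
Decimal check:
  0011101 = 16 + 8 + 4 + 1 = 29
  0000101 = 4 + 1 = 5
  29 - 5 = 24, and 0011000 = 16 + 8 = 24 ✓



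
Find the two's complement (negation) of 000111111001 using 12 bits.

Original: 000111111001
Step 1 - Invert all bits: 111000000110
Step 2 - Add 1: 111000000111
Verification: 000111111001 + 111000000111 = 1000000000000; discarding the end carry (carry out of the top bit) leaves the 12-bit value 000000000000, as required for x + (-x)



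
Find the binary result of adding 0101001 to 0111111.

Add column by column from the right: bit + bit + carry-in; write the sum mod 2, carry 1 when the sum is 2 or 3.
carry:  1111110
        0101001
+       0111111
---------------
       01101000
(the carry out of the leftmost column, 0, becomes the leading bit)
Decimal check:
  0101001 = 32 + 8 + 1 = 41
  0111111 = 32 + 16 + 8 + 4 + 2 + 1 = 63
  41 + 63 = 104, and 01101000 = 64 + 32 + 8 = 104 ✓



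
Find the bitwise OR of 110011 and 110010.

OR: 1 when either bit is 1
  110011
| 110010
--------
  110011
Decimal: 51 | 50 = 51



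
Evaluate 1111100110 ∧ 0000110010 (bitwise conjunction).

AND: 1 only when both bits are 1
  1111100110
& 0000110010
------------
  0000100010
Decimal: 998 & 50 = 34



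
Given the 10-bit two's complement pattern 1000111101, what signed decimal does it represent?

Binary: 1000111101
Sign bit: 1 (negative)
Invert: 0111000010
Add 1:  0111000011
Magnitude: 0111000011 = 256 + 128 + 64 + 2 + 1 = 451
Value: -451



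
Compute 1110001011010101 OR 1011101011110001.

OR: 1 when either bit is 1
  1110001011010101
| 1011101011110001
------------------
  1111101011110101
Decimal: 58069 | 47857 = 64245



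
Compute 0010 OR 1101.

OR: 1 when either bit is 1
  0010
| 1101
------
  1111
Decimal: 2 | 13 = 15



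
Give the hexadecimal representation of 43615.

Using repeated division by 16 (digits 10–15 are A–F):
43615 ÷ 16 = 2725 remainder 15 (F)
2725 ÷ 16 = 170 remainder 5
170 ÷ 16 = 10 remainder 10 (A)
10 ÷ 16 = 0 remainder 10 (A)
Reading remainders bottom to top: AA5F



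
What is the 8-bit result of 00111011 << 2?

Original: 00111011 (decimal 59)
Shift left by 2 positions
Append 2 zeros on the right
Result: 11101100 (decimal 236)
Equivalent: 59 << 2 = 59 × 2^2 = 236



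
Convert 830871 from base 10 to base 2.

Using repeated division by 2:
830871 ÷ 2 = 415435 remainder 1
415435 ÷ 2 = 207717 remainder 1
207717 ÷ 2 = 103858 remainder 1
103858 ÷ 2 = 51929 remainder 0
51929 ÷ 2 = 25964 remainder 1
25964 ÷ 2 = 12982 remainder 0
12982 ÷ 2 = 6491 remainder 0
6491 ÷ 2 = 3245 remainder 1
3245 ÷ 2 = 1622 remainder 1
1622 ÷ 2 = 811 remainder 0
811 ÷ 2 = 405 remainder 1
405 ÷ 2 = 202 remainder 1
202 ÷ 2 = 101 remainder 0
101 ÷ 2 = 50 remainder 1
50 ÷ 2 = 25 remainder 0
25 ÷ 2 = 12 remainder 1
12 ÷ 2 = 6 remainder 0
6 ÷ 2 = 3 remainder 0
3 ÷ 2 = 1 remainder 1
1 ÷ 2 = 0 remainder 1
Reading remainders bottom to top: 11001010110110010111



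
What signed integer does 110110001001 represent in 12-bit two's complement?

Binary: 110110001001
Sign bit: 1 (negative)
Invert: 001001110110
Add 1:  001001110111
Magnitude: 001001110111 = 512 + 64 + 32 + 16 + 4 + 2 + 1 = 631
Value: -631



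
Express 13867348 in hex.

Using repeated division by 16 (digits 10–15 are A–F):
13867348 ÷ 16 = 866709 remainder 4
866709 ÷ 16 = 54169 remainder 5
54169 ÷ 16 = 3385 remainder 9
3385 ÷ 16 = 211 remainder 9
211 ÷ 16 = 13 remainder 3
13 ÷ 16 = 0 remainder 13 (D)
Reading remainders bottom to top: D39954



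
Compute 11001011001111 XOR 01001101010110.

XOR: 1 when bits differ
  11001011001111
^ 01001101010110
----------------
  10000110011001
Decimal: 13007 ^ 4950 = 8601



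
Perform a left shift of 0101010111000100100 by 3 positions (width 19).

Original: 0101010111000100100 (decimal 175652)
Shift left by 3 positions
Append 3 zeros on the right and drop the 3 high bits that overflow the 19-bit width
Result: 1010111000100100000 (decimal 356640)
Equivalent: 175652 << 3 = 175652 × 2^3 = 1405216, truncated to 19 bits = 356640



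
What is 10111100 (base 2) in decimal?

Sum of powers of 2 for each 1-bit:
2^2 + 2^3 + 2^4 + 2^5 + 2^7
= 4 + 8 + 16 + 32 + 128
= 188



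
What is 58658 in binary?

Using repeated division by 2:
58658 ÷ 2 = 29329 remainder 0
29329 ÷ 2 = 14664 remainder 1
14664 ÷ 2 = 7332 remainder 0
7332 ÷ 2 = 3666 remainder 0
3666 ÷ 2 = 1833 remainder 0
1833 ÷ 2 = 916 remainder 1
916 ÷ 2 = 458 remainder 0
458 ÷ 2 = 229 remainder 0
229 ÷ 2 = 114 remainder 1
114 ÷ 2 = 57 remainder 0
57 ÷ 2 = 28 remainder 1
28 ÷ 2 = 14 remainder 0
14 ÷ 2 = 7 remainder 0
7 ÷ 2 = 3 remainder 1
3 ÷ 2 = 1 remainder 1
1 ÷ 2 = 0 remainder 1
Reading remainders bottom to top: 1110010100100010



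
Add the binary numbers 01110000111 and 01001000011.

Add column by column from the right: bit + bit + carry-in; write the sum mod 2, carry 1 when the sum is 2 or 3.
carry:  10000001110
        01110000111
+       01001000011
-------------------
       010111001010
(the carry out of the leftmost column, 0, becomes the leading bit)
Decimal check:
  01110000111 = 512 + 256 + 128 + 4 + 2 + 1 = 903
  01001000011 = 512 + 64 + 2 + 1 = 579
  903 + 579 = 1482, and 010111001010 = 1024 + 256 + 128 + 64 + 8 + 2 = 1482 ✓



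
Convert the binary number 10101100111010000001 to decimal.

Sum of powers of 2 for each 1-bit:
2^0 + 2^7 + 2^9 + 2^10 + 2^11 + 2^14 + 2^15 + 2^17 + 2^19
= 1 + 128 + 512 + 1024 + 2048 + 16384 + 32768 + 131072 + 524288
= 708225



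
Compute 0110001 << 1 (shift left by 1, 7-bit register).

Original: 0110001 (decimal 49)
Shift left by 1 position
Append 1 zero on the right
Result: 1100010 (decimal 98)
Equivalent: 49 << 1 = 49 × 2^1 = 98



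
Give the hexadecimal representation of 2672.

Using repeated division by 16 (digits 10–15 are A–F):
2672 ÷ 16 = 167 remainder 0
167 ÷ 16 = 10 remainder 7
10 ÷ 16 = 0 remainder 10 (A)
Reading remainders bottom to top: A70



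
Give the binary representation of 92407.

Using repeated division by 2:
92407 ÷ 2 = 46203 remainder 1
46203 ÷ 2 = 23101 remainder 1
23101 ÷ 2 = 11550 remainder 1
11550 ÷ 2 = 5775 remainder 0
5775 ÷ 2 = 2887 remainder 1
2887 ÷ 2 = 1443 remainder 1
1443 ÷ 2 = 721 remainder 1
721 ÷ 2 = 360 remainder 1
360 ÷ 2 = 180 remainder 0
180 ÷ 2 = 90 remainder 0
90 ÷ 2 = 45 remainder 0
45 ÷ 2 = 22 remainder 1
22 ÷ 2 = 11 remainder 0
11 ÷ 2 = 5 remainder 1
5 ÷ 2 = 2 remainder 1
2 ÷ 2 = 1 remainder 0
1 ÷ 2 = 0 remainder 1
Reading remainders bottom to top: 10110100011110111



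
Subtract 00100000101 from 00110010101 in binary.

Method 1 - Direct subtraction (column by column from the right: bit − bit − borrow-in; if negative, add 2 and borrow 1 from the next column):
borrow: 00000000000
        00110010101
-       00100000101
-------------------
        00010010000

Method 2 - Add two's complement:
Two's complement of 00100000101: invert → 11011111010, add 1 → 11011111011
  00110010101
+ 11011111011
-------------
 100010010000  (end carry out of the top bit = 1)
Discarding the end carry: 00010010000
Decimal check:
  00110010101 = 256 + 128 + 16 + 4 + 1 = 405
  00100000101 = 256 + 4 + 1 = 261
  405 - 261 = 144, and 00010010000 = 128 + 16 = 144 ✓



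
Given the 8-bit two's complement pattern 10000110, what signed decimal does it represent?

Binary: 10000110
Sign bit: 1 (negative)
Invert: 01111001
Add 1:  01111010
Magnitude: 01111010 = 64 + 32 + 16 + 8 + 2 = 122
Value: -122



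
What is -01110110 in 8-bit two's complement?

Original: 01110110
Step 1 - Invert all bits: 10001001
Step 2 - Add 1: 10001010
Verification: 01110110 + 10001010 = 100000000; discarding the end carry (carry out of the top bit) leaves the 8-bit value 00000000, as required for x + (-x)



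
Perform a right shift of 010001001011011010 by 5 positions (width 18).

Original: 010001001011011010 (decimal 70362)
Shift right by 5 positions
Drop the 5 low bits; fill with zeros on the left
Result: 000000100010010110 (decimal 2198)
Equivalent: 70362 >> 5 = 70362 ÷ 2^5 = 2198



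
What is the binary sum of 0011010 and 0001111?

Add column by column from the right: bit + bit + carry-in; write the sum mod 2, carry 1 when the sum is 2 or 3.
carry:  0111100
        0011010
+       0001111
---------------
       00101001
(the carry out of the leftmost column, 0, becomes the leading bit)
Decimal check:
  0011010 = 16 + 8 + 2 = 26
  0001111 = 8 + 4 + 2 + 1 = 15
  26 + 15 = 41, and 00101001 = 32 + 8 + 1 = 41 ✓



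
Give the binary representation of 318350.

Using repeated division by 2:
318350 ÷ 2 = 159175 remainder 0
159175 ÷ 2 = 79587 remainder 1
79587 ÷ 2 = 39793 remainder 1
39793 ÷ 2 = 19896 remainder 1
19896 ÷ 2 = 9948 remainder 0
9948 ÷ 2 = 4974 remainder 0
4974 ÷ 2 = 2487 remainder 0
2487 ÷ 2 = 1243 remainder 1
1243 ÷ 2 = 621 remainder 1
621 ÷ 2 = 310 remainder 1
310 ÷ 2 = 155 remainder 0
155 ÷ 2 = 77 remainder 1
77 ÷ 2 = 38 remainder 1
38 ÷ 2 = 19 remainder 0
19 ÷ 2 = 9 remainder 1
9 ÷ 2 = 4 remainder 1
4 ÷ 2 = 2 remainder 0
2 ÷ 2 = 1 remainder 0
1 ÷ 2 = 0 remainder 1
Reading remainders bottom to top: 1001101101110001110



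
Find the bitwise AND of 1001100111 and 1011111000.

AND: 1 only when both bits are 1
  1001100111
& 1011111000
------------
  1001100000
Decimal: 615 & 760 = 608



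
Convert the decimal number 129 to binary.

Using repeated division by 2:
129 ÷ 2 = 64 remainder 1
64 ÷ 2 = 32 remainder 0
32 ÷ 2 = 16 remainder 0
16 ÷ 2 = 8 remainder 0
8 ÷ 2 = 4 remainder 0
4 ÷ 2 = 2 remainder 0
2 ÷ 2 = 1 remainder 0
1 ÷ 2 = 0 remainder 1
Reading remainders bottom to top: 10000001



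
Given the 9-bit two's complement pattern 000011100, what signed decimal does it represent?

Binary: 000011100
Sign bit: 0 (non-negative)
Read directly as an unsigned value:
000011100 = 16 + 8 + 4 = 28
Value: 28



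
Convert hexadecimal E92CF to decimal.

Expand by place value (powers of 16):
Digit values: E = 14, C = 12, F = 15
E92CF = 14 × 16^4 + 9 × 16^3 + 2 × 16^2 + 12 × 16^1 + 15 × 16^0
= 14 × 65536 + 9 × 4096 + 2 × 256 + 12 × 16 + 15 × 1
= 917504 + 36864 + 512 + 192 + 15
= 955087



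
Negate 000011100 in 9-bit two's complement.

Original: 000011100
Step 1 - Invert all bits: 111100011
Step 2 - Add 1: 111100100
Verification: 000011100 + 111100100 = 1000000000; discarding the end carry (carry out of the top bit) leaves the 9-bit value 000000000, as required for x + (-x)



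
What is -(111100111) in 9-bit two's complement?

Original (sign bit 1, negative): 111100111
Step 1 - Invert all bits: 000011000
Step 2 - Add 1: 000011001
Verification: 111100111 + 000011001 = 1000000000; discarding the end carry (carry out of the top bit) leaves the 9-bit value 000000000, as required for x + (-x)



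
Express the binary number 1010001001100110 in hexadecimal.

Group into 4-bit nibbles from right:
  1010 = A
  0010 = 2
  0110 = 6
  0110 = 6
Result: A266



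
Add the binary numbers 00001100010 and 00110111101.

Add column by column from the right: bit + bit + carry-in; write the sum mod 2, carry 1 when the sum is 2 or 3.
carry:  01111000000
        00001100010
+       00110111101
-------------------
       001000011111
(the carry out of the leftmost column, 0, becomes the leading bit)
Decimal check:
  00001100010 = 64 + 32 + 2 = 98
  00110111101 = 256 + 128 + 32 + 16 + 8 + 4 + 1 = 445
  98 + 445 = 543, and 001000011111 = 512 + 16 + 8 + 4 + 2 + 1 = 543 ✓



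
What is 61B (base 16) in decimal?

Expand by place value (powers of 16):
Digit values: B = 11
61B = 6 × 16^2 + 1 × 16^1 + 11 × 16^0
= 6 × 256 + 1 × 16 + 11 × 1
= 1536 + 16 + 11
= 1563



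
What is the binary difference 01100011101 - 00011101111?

Method 1 - Direct subtraction (column by column from the right: bit − bit − borrow-in; if negative, add 2 and borrow 1 from the next column):
borrow: 00111011100
        01100011101
-       00011101111
-------------------
        01000101110

Method 2 - Add two's complement:
Two's complement of 00011101111: invert → 11100010000, add 1 → 11100010001
  01100011101
+ 11100010001
-------------
 101000101110  (end carry out of the top bit = 1)
Discarding the end carry: 01000101110
Decimal check:
  01100011101 = 512 + 256 + 16 + 8 + 4 + 1 = 797
  00011101111 = 128 + 64 + 32 + 8 + 4 + 2 + 1 = 239
  797 - 239 = 558, and 01000101110 = 512 + 32 + 8 + 4 + 2 = 558 ✓



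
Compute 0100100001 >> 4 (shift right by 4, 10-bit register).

Original: 0100100001 (decimal 289)
Shift right by 4 positions
Drop the 4 low bits; fill with zeros on the left
Result: 0000010010 (decimal 18)
Equivalent: 289 >> 4 = 289 ÷ 2^4 = 18



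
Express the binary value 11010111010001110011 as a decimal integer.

Sum of powers of 2 for each 1-bit:
2^0 + 2^1 + 2^4 + 2^5 + 2^6 + 2^10 + 2^12 + 2^13 + 2^14 + 2^16 + 2^18 + 2^19
= 1 + 2 + 16 + 32 + 64 + 1024 + 4096 + 8192 + 16384 + 65536 + 262144 + 524288
= 881779



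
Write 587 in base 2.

Using repeated division by 2:
587 ÷ 2 = 293 remainder 1
293 ÷ 2 = 146 remainder 1
146 ÷ 2 = 73 remainder 0
73 ÷ 2 = 36 remainder 1
36 ÷ 2 = 18 remainder 0
18 ÷ 2 = 9 remainder 0
9 ÷ 2 = 4 remainder 1
4 ÷ 2 = 2 remainder 0
2 ÷ 2 = 1 remainder 0
1 ÷ 2 = 0 remainder 1
Reading remainders bottom to top: 1001001011



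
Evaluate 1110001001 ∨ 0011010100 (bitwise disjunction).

OR: 1 when either bit is 1
  1110001001
| 0011010100
------------
  1111011101
Decimal: 905 | 212 = 989



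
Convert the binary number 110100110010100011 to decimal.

Sum of powers of 2 for each 1-bit:
2^0 + 2^1 + 2^5 + 2^7 + 2^10 + 2^11 + 2^14 + 2^16 + 2^17
= 1 + 2 + 32 + 128 + 1024 + 2048 + 16384 + 65536 + 131072
= 216227



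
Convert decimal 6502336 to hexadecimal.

Using repeated division by 16 (digits 10–15 are A–F):
6502336 ÷ 16 = 406396 remainder 0
406396 ÷ 16 = 25399 remainder 12 (C)
25399 ÷ 16 = 1587 remainder 7
1587 ÷ 16 = 99 remainder 3
99 ÷ 16 = 6 remainder 3
6 ÷ 16 = 0 remainder 6
Reading remainders bottom to top: 6337C0



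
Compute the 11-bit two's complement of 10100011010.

Original (sign bit 1, negative): 10100011010
Step 1 - Invert all bits: 01011100101
Step 2 - Add 1: 01011100110
Verification: 10100011010 + 01011100110 = 100000000000; discarding the end carry (carry out of the top bit) leaves the 11-bit value 00000000000, as required for x + (-x)



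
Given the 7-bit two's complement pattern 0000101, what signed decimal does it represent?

Binary: 0000101
Sign bit: 0 (non-negative)
Read directly as an unsigned value:
0000101 = 4 + 1 = 5
Value: 5



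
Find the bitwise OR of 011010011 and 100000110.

OR: 1 when either bit is 1
  011010011
| 100000110
-----------
  111010111
Decimal: 211 | 262 = 471



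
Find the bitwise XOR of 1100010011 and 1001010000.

XOR: 1 when bits differ
  1100010011
^ 1001010000
------------
  0101000011
Decimal: 787 ^ 592 = 323



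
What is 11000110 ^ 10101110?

XOR: 1 when bits differ
  11000110
^ 10101110
----------
  01101000
Decimal: 198 ^ 174 = 104



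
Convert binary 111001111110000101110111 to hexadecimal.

Group into 4-bit nibbles from right:
  1110 = E
  0111 = 7
  1110 = E
  0001 = 1
  0111 = 7
  0111 = 7
Result: E7E177



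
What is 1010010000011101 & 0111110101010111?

AND: 1 only when both bits are 1
  1010010000011101
& 0111110101010111
------------------
  0010010000010101
Decimal: 42013 & 32087 = 9237



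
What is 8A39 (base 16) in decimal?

Expand by place value (powers of 16):
Digit values: A = 10
8A39 = 8 × 16^3 + 10 × 16^2 + 3 × 16^1 + 9 × 16^0
= 8 × 4096 + 10 × 256 + 3 × 16 + 9 × 1
= 32768 + 2560 + 48 + 9
= 35385



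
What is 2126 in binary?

Using repeated division by 2:
2126 ÷ 2 = 1063 remainder 0
1063 ÷ 2 = 531 remainder 1
531 ÷ 2 = 265 remainder 1
265 ÷ 2 = 132 remainder 1
132 ÷ 2 = 66 remainder 0
66 ÷ 2 = 33 remainder 0
33 ÷ 2 = 16 remainder 1
16 ÷ 2 = 8 remainder 0
8 ÷ 2 = 4 remainder 0
4 ÷ 2 = 2 remainder 0
2 ÷ 2 = 1 remainder 0
1 ÷ 2 = 0 remainder 1
Reading remainders bottom to top: 100001001110



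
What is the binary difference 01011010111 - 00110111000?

Method 1 - Direct subtraction (column by column from the right: bit − bit − borrow-in; if negative, add 2 and borrow 1 from the next column):
borrow: 01001110000
        01011010111
-       00110111000
-------------------
        00100011111

Method 2 - Add two's complement:
Two's complement of 00110111000: invert → 11001000111, add 1 → 11001001000
  01011010111
+ 11001001000
-------------
 100100011111  (end carry out of the top bit = 1)
Discarding the end carry: 00100011111
Decimal check:
  01011010111 = 512 + 128 + 64 + 16 + 4 + 2 + 1 = 727
  00110111000 = 256 + 128 + 32 + 16 + 8 = 440
  727 - 440 = 287, and 00100011111 = 256 + 16 + 8 + 4 + 2 + 1 = 287 ✓



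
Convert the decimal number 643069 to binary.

Using repeated division by 2:
643069 ÷ 2 = 321534 remainder 1
321534 ÷ 2 = 160767 remainder 0
160767 ÷ 2 = 80383 remainder 1
80383 ÷ 2 = 40191 remainder 1
40191 ÷ 2 = 20095 remainder 1
20095 ÷ 2 = 10047 remainder 1
10047 ÷ 2 = 5023 remainder 1
5023 ÷ 2 = 2511 remainder 1
2511 ÷ 2 = 1255 remainder 1
1255 ÷ 2 = 627 remainder 1
627 ÷ 2 = 313 remainder 1
313 ÷ 2 = 156 remainder 1
156 ÷ 2 = 78 remainder 0
78 ÷ 2 = 39 remainder 0
39 ÷ 2 = 19 remainder 1
19 ÷ 2 = 9 remainder 1
9 ÷ 2 = 4 remainder 1
4 ÷ 2 = 2 remainder 0
2 ÷ 2 = 1 remainder 0
1 ÷ 2 = 0 remainder 1
Reading remainders bottom to top: 10011100111111111101



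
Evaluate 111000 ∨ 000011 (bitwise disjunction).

OR: 1 when either bit is 1
  111000
| 000011
--------
  111011
Decimal: 56 | 3 = 59



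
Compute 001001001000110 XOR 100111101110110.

XOR: 1 when bits differ
  001001001000110
^ 100111101110110
-----------------
  101110100110000
Decimal: 4678 ^ 20342 = 23856



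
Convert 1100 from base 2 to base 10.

Sum of powers of 2 for each 1-bit:
2^2 + 2^3
= 4 + 8
= 12



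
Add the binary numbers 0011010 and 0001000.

Add column by column from the right: bit + bit + carry-in; write the sum mod 2, carry 1 when the sum is 2 or 3.
carry:  0110000
        0011010
+       0001000
---------------
       00100010
(the carry out of the leftmost column, 0, becomes the leading bit)
Decimal check:
  0011010 = 16 + 8 + 2 = 26
  0001000 = 8
  26 + 8 = 34, and 00100010 = 32 + 2 = 34 ✓



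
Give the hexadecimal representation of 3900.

Using repeated division by 16 (digits 10–15 are A–F):
3900 ÷ 16 = 243 remainder 12 (C)
243 ÷ 16 = 15 remainder 3
15 ÷ 16 = 0 remainder 15 (F)
Reading remainders bottom to top: F3C



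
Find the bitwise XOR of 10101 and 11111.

XOR: 1 when bits differ
  10101
^ 11111
-------
  01010
Decimal: 21 ^ 31 = 10



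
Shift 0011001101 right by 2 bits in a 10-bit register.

Original: 0011001101 (decimal 205)
Shift right by 2 positions
Drop the 2 low bits; fill with zeros on the left
Result: 0000110011 (decimal 51)
Equivalent: 205 >> 2 = 205 ÷ 2^2 = 51



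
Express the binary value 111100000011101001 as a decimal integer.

Sum of powers of 2 for each 1-bit:
2^0 + 2^3 + 2^5 + 2^6 + 2^7 + 2^14 + 2^15 + 2^16 + 2^17
= 1 + 8 + 32 + 64 + 128 + 16384 + 32768 + 65536 + 131072
= 245993



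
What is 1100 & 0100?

AND: 1 only when both bits are 1
  1100
& 0100
------
  0100
Decimal: 12 & 4 = 4



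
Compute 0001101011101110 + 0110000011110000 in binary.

Add column by column from the right: bit + bit + carry-in; write the sum mod 2, carry 1 when the sum is 2 or 3.
carry:  0000000111000000
        0001101011101110
+       0110000011110000
------------------------
       00111101111011110
(the carry out of the leftmost column, 0, becomes the leading bit)
Decimal check:
  0001101011101110 = 4096 + 2048 + 512 + 128 + 64 + 32 + 8 + 4 + 2 = 6894
  0110000011110000 = 16384 + 8192 + 128 + 64 + 32 + 16 = 24816
  6894 + 24816 = 31710, and 00111101111011110 = 16384 + 8192 + 4096 + 2048 + 512 + 256 + 128 + 64 + 16 + 8 + 4 + 2 = 31710 ✓



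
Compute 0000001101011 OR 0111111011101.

OR: 1 when either bit is 1
  0000001101011
| 0111111011101
---------------
  0111111111111
Decimal: 107 | 4061 = 4095



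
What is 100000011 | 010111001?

OR: 1 when either bit is 1
  100000011
| 010111001
-----------
  110111011
Decimal: 259 | 185 = 443



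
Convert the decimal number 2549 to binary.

Using repeated division by 2:
2549 ÷ 2 = 1274 remainder 1
1274 ÷ 2 = 637 remainder 0
637 ÷ 2 = 318 remainder 1
318 ÷ 2 = 159 remainder 0
159 ÷ 2 = 79 remainder 1
79 ÷ 2 = 39 remainder 1
39 ÷ 2 = 19 remainder 1
19 ÷ 2 = 9 remainder 1
9 ÷ 2 = 4 remainder 1
4 ÷ 2 = 2 remainder 0
2 ÷ 2 = 1 remainder 0
1 ÷ 2 = 0 remainder 1
Reading remainders bottom to top: 100111110101



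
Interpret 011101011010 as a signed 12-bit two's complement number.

Binary: 011101011010
Sign bit: 0 (non-negative)
Read directly as an unsigned value:
011101011010 = 1024 + 512 + 256 + 64 + 16 + 8 + 2 = 1882
Value: 1882



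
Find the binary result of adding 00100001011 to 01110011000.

Add column by column from the right: bit + bit + carry-in; write the sum mod 2, carry 1 when the sum is 2 or 3.
carry:  11000110000
        00100001011
+       01110011000
-------------------
       010010100011
(the carry out of the leftmost column, 0, becomes the leading bit)
Decimal check:
  00100001011 = 256 + 8 + 2 + 1 = 267
  01110011000 = 512 + 256 + 128 + 16 + 8 = 920
  267 + 920 = 1187, and 010010100011 = 1024 + 128 + 32 + 2 + 1 = 1187 ✓



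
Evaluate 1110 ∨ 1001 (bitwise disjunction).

OR: 1 when either bit is 1
  1110
| 1001
------
  1111
Decimal: 14 | 9 = 15



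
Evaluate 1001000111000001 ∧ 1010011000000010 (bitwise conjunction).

AND: 1 only when both bits are 1
  1001000111000001
& 1010011000000010
------------------
  1000000000000000
Decimal: 37313 & 42498 = 32768



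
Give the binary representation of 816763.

Using repeated division by 2:
816763 ÷ 2 = 408381 remainder 1
408381 ÷ 2 = 204190 remainder 1
204190 ÷ 2 = 102095 remainder 0
102095 ÷ 2 = 51047 remainder 1
51047 ÷ 2 = 25523 remainder 1
25523 ÷ 2 = 12761 remainder 1
12761 ÷ 2 = 6380 remainder 1
6380 ÷ 2 = 3190 remainder 0
3190 ÷ 2 = 1595 remainder 0
1595 ÷ 2 = 797 remainder 1
797 ÷ 2 = 398 remainder 1
398 ÷ 2 = 199 remainder 0
199 ÷ 2 = 99 remainder 1
99 ÷ 2 = 49 remainder 1
49 ÷ 2 = 24 remainder 1
24 ÷ 2 = 12 remainder 0
12 ÷ 2 = 6 remainder 0
6 ÷ 2 = 3 remainder 0
3 ÷ 2 = 1 remainder 1
1 ÷ 2 = 0 remainder 1
Reading remainders bottom to top: 11000111011001111011



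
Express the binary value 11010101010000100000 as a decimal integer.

Sum of powers of 2 for each 1-bit:
2^5 + 2^10 + 2^12 + 2^14 + 2^16 + 2^18 + 2^19
= 32 + 1024 + 4096 + 16384 + 65536 + 262144 + 524288
= 873504



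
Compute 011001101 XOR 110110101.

XOR: 1 when bits differ
  011001101
^ 110110101
-----------
  101111000
Decimal: 205 ^ 437 = 376



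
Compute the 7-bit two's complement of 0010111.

Original: 0010111
Step 1 - Invert all bits: 1101000
Step 2 - Add 1: 1101001
Verification: 0010111 + 1101001 = 10000000; discarding the end carry (carry out of the top bit) leaves the 7-bit value 0000000, as required for x + (-x)



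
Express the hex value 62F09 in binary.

Convert each hex digit to 4 bits:
  6 = 0110
  2 = 0010
  F = 1111
  0 = 0000
  9 = 1001
Concatenate: 01100010111100001001



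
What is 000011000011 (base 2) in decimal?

Sum of powers of 2 for each 1-bit:
2^0 + 2^1 + 2^6 + 2^7
= 1 + 2 + 64 + 128
= 195



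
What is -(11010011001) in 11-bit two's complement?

Original (sign bit 1, negative): 11010011001
Step 1 - Invert all bits: 00101100110
Step 2 - Add 1: 00101100111
Verification: 11010011001 + 00101100111 = 100000000000; discarding the end carry (carry out of the top bit) leaves the 11-bit value 00000000000, as required for x + (-x)



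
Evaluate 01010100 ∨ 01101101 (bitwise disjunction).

OR: 1 when either bit is 1
  01010100
| 01101101
----------
  01111101
Decimal: 84 | 109 = 125



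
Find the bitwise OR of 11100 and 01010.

OR: 1 when either bit is 1
  11100
| 01010
-------
  11110
Decimal: 28 | 10 = 30



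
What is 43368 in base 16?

Using repeated division by 16 (digits 10–15 are A–F):
43368 ÷ 16 = 2710 remainder 8
2710 ÷ 16 = 169 remainder 6
169 ÷ 16 = 10 remainder 9
10 ÷ 16 = 0 remainder 10 (A)
Reading remainders bottom to top: A968



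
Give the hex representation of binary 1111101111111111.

Group into 4-bit nibbles from right:
  1111 = F
  1011 = B
  1111 = F
  1111 = F
Result: FBFF



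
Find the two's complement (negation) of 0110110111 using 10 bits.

Original: 0110110111
Step 1 - Invert all bits: 1001001000
Step 2 - Add 1: 1001001001
Verification: 0110110111 + 1001001001 = 10000000000; discarding the end carry (carry out of the top bit) leaves the 10-bit value 0000000000, as required for x + (-x)



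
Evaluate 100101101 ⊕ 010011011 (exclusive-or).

XOR: 1 when bits differ
  100101101
^ 010011011
-----------
  110110110
Decimal: 301 ^ 155 = 438



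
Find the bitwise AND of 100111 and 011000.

AND: 1 only when both bits are 1
  100111
& 011000
--------
  000000
Decimal: 39 & 24 = 0



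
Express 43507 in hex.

Using repeated division by 16 (digits 10–15 are A–F):
43507 ÷ 16 = 2719 remainder 3
2719 ÷ 16 = 169 remainder 15 (F)
169 ÷ 16 = 10 remainder 9
10 ÷ 16 = 0 remainder 10 (A)
Reading remainders bottom to top: A9F3



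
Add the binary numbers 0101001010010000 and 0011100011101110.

Add column by column from the right: bit + bit + carry-in; write the sum mod 2, carry 1 when the sum is 2 or 3.
carry:  1110000100000000
        0101001010010000
+       0011100011101110
------------------------
       01000101101111110
(the carry out of the leftmost column, 0, becomes the leading bit)
Decimal check:
  0101001010010000 = 16384 + 4096 + 512 + 128 + 16 = 21136
  0011100011101110 = 8192 + 4096 + 2048 + 128 + 64 + 32 + 8 + 4 + 2 = 14574
  21136 + 14574 = 35710, and 01000101101111110 = 32768 + 2048 + 512 + 256 + 64 + 32 + 16 + 8 + 4 + 2 = 35710 ✓



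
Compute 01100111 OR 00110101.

OR: 1 when either bit is 1
  01100111
| 00110101
----------
  01110111
Decimal: 103 | 53 = 119



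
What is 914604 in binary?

Using repeated division by 2:
914604 ÷ 2 = 457302 remainder 0
457302 ÷ 2 = 228651 remainder 0
228651 ÷ 2 = 114325 remainder 1
114325 ÷ 2 = 57162 remainder 1
57162 ÷ 2 = 28581 remainder 0
28581 ÷ 2 = 14290 remainder 1
14290 ÷ 2 = 7145 remainder 0
7145 ÷ 2 = 3572 remainder 1
3572 ÷ 2 = 1786 remainder 0
1786 ÷ 2 = 893 remainder 0
893 ÷ 2 = 446 remainder 1
446 ÷ 2 = 223 remainder 0
223 ÷ 2 = 111 remainder 1
111 ÷ 2 = 55 remainder 1
55 ÷ 2 = 27 remainder 1
27 ÷ 2 = 13 remainder 1
13 ÷ 2 = 6 remainder 1
6 ÷ 2 = 3 remainder 0
3 ÷ 2 = 1 remainder 1
1 ÷ 2 = 0 remainder 1
Reading remainders bottom to top: 11011111010010101100



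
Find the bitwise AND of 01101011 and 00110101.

AND: 1 only when both bits are 1
  01101011
& 00110101
----------
  00100001
Decimal: 107 & 53 = 33



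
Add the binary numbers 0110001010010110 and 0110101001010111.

Add column by column from the right: bit + bit + carry-in; write the sum mod 2, carry 1 when the sum is 2 or 3.
carry:  1100010000101100
        0110001010010110
+       0110101001010111
------------------------
       01100110011101101
(the carry out of the leftmost column, 0, becomes the leading bit)
Decimal check:
  0110001010010110 = 16384 + 8192 + 512 + 128 + 16 + 4 + 2 = 25238
  0110101001010111 = 16384 + 8192 + 2048 + 512 + 64 + 16 + 4 + 2 + 1 = 27223
  25238 + 27223 = 52461, and 01100110011101101 = 32768 + 16384 + 2048 + 1024 + 128 + 64 + 32 + 8 + 4 + 1 = 52461 ✓



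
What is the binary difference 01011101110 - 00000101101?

Method 1 - Direct subtraction (column by column from the right: bit − bit − borrow-in; if negative, add 2 and borrow 1 from the next column):
borrow: 00000000010
        01011101110
-       00000101101
-------------------
        01011000001

Method 2 - Add two's complement:
Two's complement of 00000101101: invert → 11111010010, add 1 → 11111010011
  01011101110
+ 11111010011
-------------
 101011000001  (end carry out of the top bit = 1)
Discarding the end carry: 01011000001
Decimal check:
  01011101110 = 512 + 128 + 64 + 32 + 8 + 4 + 2 = 750
  00000101101 = 32 + 8 + 4 + 1 = 45
  750 - 45 = 705, and 01011000001 = 512 + 128 + 64 + 1 = 705 ✓



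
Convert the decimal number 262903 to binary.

Using repeated division by 2:
262903 ÷ 2 = 131451 remainder 1
131451 ÷ 2 = 65725 remainder 1
65725 ÷ 2 = 32862 remainder 1
32862 ÷ 2 = 16431 remainder 0
16431 ÷ 2 = 8215 remainder 1
8215 ÷ 2 = 4107 remainder 1
4107 ÷ 2 = 2053 remainder 1
2053 ÷ 2 = 1026 remainder 1
1026 ÷ 2 = 513 remainder 0
513 ÷ 2 = 256 remainder 1
256 ÷ 2 = 128 remainder 0
128 ÷ 2 = 64 remainder 0
64 ÷ 2 = 32 remainder 0
32 ÷ 2 = 16 remainder 0
16 ÷ 2 = 8 remainder 0
8 ÷ 2 = 4 remainder 0
4 ÷ 2 = 2 remainder 0
2 ÷ 2 = 1 remainder 0
1 ÷ 2 = 0 remainder 1
Reading remainders bottom to top: 1000000001011110111



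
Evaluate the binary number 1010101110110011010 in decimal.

Sum of powers of 2 for each 1-bit:
2^1 + 2^3 + 2^4 + 2^7 + 2^8 + 2^10 + 2^11 + 2^12 + 2^14 + 2^16 + 2^18
= 2 + 8 + 16 + 128 + 256 + 1024 + 2048 + 4096 + 16384 + 65536 + 262144
= 351642



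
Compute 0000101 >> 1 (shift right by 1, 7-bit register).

Original: 0000101 (decimal 5)
Shift right by 1 position
Drop the 1 low bit; fill with zero on the left
Result: 0000010 (decimal 2)
Equivalent: 5 >> 1 = 5 ÷ 2^1 = 2



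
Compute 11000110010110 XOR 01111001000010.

XOR: 1 when bits differ
  11000110010110
^ 01111001000010
----------------
  10111111010100
Decimal: 12694 ^ 7746 = 12244



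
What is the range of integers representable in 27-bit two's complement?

For 27-bit two's complement:
Minimum: -2^26 = -67108864
Maximum: 2^26 - 1 = 67108863



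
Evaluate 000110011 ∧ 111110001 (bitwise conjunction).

AND: 1 only when both bits are 1
  000110011
& 111110001
-----------
  000110001
Decimal: 51 & 497 = 49



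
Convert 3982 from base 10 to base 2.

Using repeated division by 2:
3982 ÷ 2 = 1991 remainder 0
1991 ÷ 2 = 995 remainder 1
995 ÷ 2 = 497 remainder 1
497 ÷ 2 = 248 remainder 1
248 ÷ 2 = 124 remainder 0
124 ÷ 2 = 62 remainder 0
62 ÷ 2 = 31 remainder 0
31 ÷ 2 = 15 remainder 1
15 ÷ 2 = 7 remainder 1
7 ÷ 2 = 3 remainder 1
3 ÷ 2 = 1 remainder 1
1 ÷ 2 = 0 remainder 1
Reading remainders bottom to top: 111110001110



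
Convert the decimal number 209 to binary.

Using repeated division by 2:
209 ÷ 2 = 104 remainder 1
104 ÷ 2 = 52 remainder 0
52 ÷ 2 = 26 remainder 0
26 ÷ 2 = 13 remainder 0
13 ÷ 2 = 6 remainder 1
6 ÷ 2 = 3 remainder 0
3 ÷ 2 = 1 remainder 1
1 ÷ 2 = 0 remainder 1
Reading remainders bottom to top: 11010001



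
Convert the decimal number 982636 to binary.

Using repeated division by 2:
982636 ÷ 2 = 491318 remainder 0
491318 ÷ 2 = 245659 remainder 0
245659 ÷ 2 = 122829 remainder 1
122829 ÷ 2 = 61414 remainder 1
61414 ÷ 2 = 30707 remainder 0
30707 ÷ 2 = 15353 remainder 1
15353 ÷ 2 = 7676 remainder 1
7676 ÷ 2 = 3838 remainder 0
3838 ÷ 2 = 1919 remainder 0
1919 ÷ 2 = 959 remainder 1
959 ÷ 2 = 479 remainder 1
479 ÷ 2 = 239 remainder 1
239 ÷ 2 = 119 remainder 1
119 ÷ 2 = 59 remainder 1
59 ÷ 2 = 29 remainder 1
29 ÷ 2 = 14 remainder 1
14 ÷ 2 = 7 remainder 0
7 ÷ 2 = 3 remainder 1
3 ÷ 2 = 1 remainder 1
1 ÷ 2 = 0 remainder 1
Reading remainders bottom to top: 11101111111001101100



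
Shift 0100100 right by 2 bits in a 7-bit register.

Original: 0100100 (decimal 36)
Shift right by 2 positions
Drop the 2 low bits; fill with zeros on the left
Result: 0001001 (decimal 9)
Equivalent: 36 >> 2 = 36 ÷ 2^2 = 9



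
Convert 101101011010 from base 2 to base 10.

Sum of powers of 2 for each 1-bit:
2^1 + 2^3 + 2^4 + 2^6 + 2^8 + 2^9 + 2^11
= 2 + 8 + 16 + 64 + 256 + 512 + 2048
= 2906



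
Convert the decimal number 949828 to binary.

Using repeated division by 2:
949828 ÷ 2 = 474914 remainder 0
474914 ÷ 2 = 237457 remainder 0
237457 ÷ 2 = 118728 remainder 1
118728 ÷ 2 = 59364 remainder 0
59364 ÷ 2 = 29682 remainder 0
29682 ÷ 2 = 14841 remainder 0
14841 ÷ 2 = 7420 remainder 1
7420 ÷ 2 = 3710 remainder 0
3710 ÷ 2 = 1855 remainder 0
1855 ÷ 2 = 927 remainder 1
927 ÷ 2 = 463 remainder 1
463 ÷ 2 = 231 remainder 1
231 ÷ 2 = 115 remainder 1
115 ÷ 2 = 57 remainder 1
57 ÷ 2 = 28 remainder 1
28 ÷ 2 = 14 remainder 0
14 ÷ 2 = 7 remainder 0
7 ÷ 2 = 3 remainder 1
3 ÷ 2 = 1 remainder 1
1 ÷ 2 = 0 remainder 1
Reading remainders bottom to top: 11100111111001000100



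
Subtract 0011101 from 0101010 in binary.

Method 1 - Direct subtraction (column by column from the right: bit − bit − borrow-in; if negative, add 2 and borrow 1 from the next column):
borrow: 0111010
        0101010
-       0011101
---------------
        0001101

Method 2 - Add two's complement:
Two's complement of 0011101: invert → 1100010, add 1 → 1100011
  0101010
+ 1100011
---------
 10001101  (end carry out of the top bit = 1)
Discarding the end carry: 0001101
Decimal check:
  0101010 = 32 + 8 + 2 = 42
  0011101 = 16 + 8 + 4 + 1 = 29
  42 - 29 = 13, and 0001101 = 8 + 4 + 1 = 13 ✓



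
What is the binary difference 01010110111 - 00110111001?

Method 1 - Direct subtraction (column by column from the right: bit − bit − borrow-in; if negative, add 2 and borrow 1 from the next column):
borrow: 01111110000
        01010110111
-       00110111001
-------------------
        00011111110

Method 2 - Add two's complement:
Two's complement of 00110111001: invert → 11001000110, add 1 → 11001000111
  01010110111
+ 11001000111
-------------
 100011111110  (end carry out of the top bit = 1)
Discarding the end carry: 00011111110
Decimal check:
  01010110111 = 512 + 128 + 32 + 16 + 4 + 2 + 1 = 695
  00110111001 = 256 + 128 + 32 + 16 + 8 + 1 = 441
  695 - 441 = 254, and 00011111110 = 128 + 64 + 32 + 16 + 8 + 4 + 2 = 254 ✓



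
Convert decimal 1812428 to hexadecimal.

Using repeated division by 16 (digits 10–15 are A–F):
1812428 ÷ 16 = 113276 remainder 12 (C)
113276 ÷ 16 = 7079 remainder 12 (C)
7079 ÷ 16 = 442 remainder 7
442 ÷ 16 = 27 remainder 10 (A)
27 ÷ 16 = 1 remainder 11 (B)
1 ÷ 16 = 0 remainder 1
Reading remainders bottom to top: 1BA7CC

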